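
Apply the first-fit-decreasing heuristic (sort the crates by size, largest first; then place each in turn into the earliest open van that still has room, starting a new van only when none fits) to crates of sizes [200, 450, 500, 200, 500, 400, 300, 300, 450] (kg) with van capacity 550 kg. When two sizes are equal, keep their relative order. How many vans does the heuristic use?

7

Sorted descending: 500, 500, 450, 450, 400, 300, 300, 200, 200.
  500 → van 1 (new)  [load 500/550]
  500 → van 2 (new)  [load 500/550]
  450 → van 3 (new)  [load 450/550]
  450 → van 4 (new)  [load 450/550]
  400 → van 5 (new)  [load 400/550]
  300 → van 6 (new)  [load 300/550]
  300 → van 7 (new)  [load 300/550]
  200 → van 6  [load 500/550]
  200 → van 7  [load 500/550]
7 vans opened.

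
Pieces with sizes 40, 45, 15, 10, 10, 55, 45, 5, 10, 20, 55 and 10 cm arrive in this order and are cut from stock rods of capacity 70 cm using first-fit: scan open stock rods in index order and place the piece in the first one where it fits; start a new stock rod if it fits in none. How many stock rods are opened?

5

  40 → stock rod 1 (new)  [load 40/70]
  45 → stock rod 2 (new)  [load 45/70]
  15 → stock rod 1  [load 55/70]
  10 → stock rod 1  [load 65/70]
  10 → stock rod 2  [load 55/70]
  55 → stock rod 3 (new)  [load 55/70]
  45 → stock rod 4 (new)  [load 45/70]
  5 → stock rod 1  [load 70/70]
  10 → stock rod 2  [load 65/70]
  20 → stock rod 4  [load 65/70]
  55 → stock rod 5 (new)  [load 55/70]
  10 → stock rod 3  [load 65/70]
5 stock rods opened.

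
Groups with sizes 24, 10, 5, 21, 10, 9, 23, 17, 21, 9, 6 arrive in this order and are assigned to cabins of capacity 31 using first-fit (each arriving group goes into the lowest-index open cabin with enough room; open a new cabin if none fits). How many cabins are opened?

6

  24 → cabin 1 (new)  [load 24/31]
  10 → cabin 2 (new)  [load 10/31]
  5 → cabin 1  [load 29/31]
  21 → cabin 2  [load 31/31]
  10 → cabin 3 (new)  [load 10/31]
  9 → cabin 3  [load 19/31]
  23 → cabin 4 (new)  [load 23/31]
  17 → cabin 5 (new)  [load 17/31]
  21 → cabin 6 (new)  [load 21/31]
  9 → cabin 3  [load 28/31]
  6 → cabin 4  [load 29/31]
6 cabins opened.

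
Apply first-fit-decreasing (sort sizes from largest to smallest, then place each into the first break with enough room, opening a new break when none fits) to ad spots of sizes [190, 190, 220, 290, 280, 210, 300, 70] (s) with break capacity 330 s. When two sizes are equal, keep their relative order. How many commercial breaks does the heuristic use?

Sorted descending: 300, 290, 280, 220, 210, 190, 190, 70.
  300 → break 1 (new)  [load 300/330]
  290 → break 2 (new)  [load 290/330]
  280 → break 3 (new)  [load 280/330]
  220 → break 4 (new)  [load 220/330]
  210 → break 5 (new)  [load 210/330]
  190 → break 6 (new)  [load 190/330]
  190 → break 7 (new)  [load 190/330]
  70 → break 4  [load 290/330]
7 commercial breaks opened.

7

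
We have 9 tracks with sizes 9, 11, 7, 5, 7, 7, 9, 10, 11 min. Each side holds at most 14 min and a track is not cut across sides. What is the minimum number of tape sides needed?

7

Total = 11 + 11 + 10 + 9 + 9 + 7 + 7 + 7 + 5 = 76 min.
Lower bound: ⌈76/14⌉ = 6 tape sides.
A packing using 7 tape sides:
  side 1: 11 = 11
  side 2: 11 = 11
  side 3: 10 = 10
  side 4: 9 + 5 = 14
  side 5: 9 = 9
  side 6: 7 + 7 = 14
  side 7: 7 = 7
No arrangement into 6 tape sides stays within capacity, so 7 is optimal.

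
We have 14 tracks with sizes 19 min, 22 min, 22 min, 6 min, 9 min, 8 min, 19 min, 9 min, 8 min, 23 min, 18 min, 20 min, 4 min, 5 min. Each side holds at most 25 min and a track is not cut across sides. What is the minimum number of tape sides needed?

Total = 23 + 22 + 22 + 20 + 19 + 19 + 18 + 9 + 9 + 8 + 8 + 6 + 5 + 4 = 192 min.
Lower bound: ⌈192/25⌉ = 8 tape sides.
A packing using 9 tape sides:
  side 1: 23 = 23
  side 2: 22 = 22
  side 3: 22 = 22
  side 4: 20 + 5 = 25
  side 5: 19 + 6 = 25
  side 6: 19 + 4 = 23
  side 7: 18 = 18
  side 8: 9 + 9 = 18
  side 9: 8 + 8 = 16
No arrangement into 8 tape sides stays within capacity, so 9 is optimal.

9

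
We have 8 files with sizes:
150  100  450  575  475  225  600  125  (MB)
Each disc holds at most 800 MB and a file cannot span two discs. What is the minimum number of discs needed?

4

Total = 600 + 575 + 475 + 450 + 225 + 150 + 125 + 100 = 2700 MB.
Lower bound: ⌈2700/800⌉ = 4 discs.
A packing using 4 discs:
  disc 1: 600 + 150 = 750
  disc 2: 575 + 225 = 800
  disc 3: 475 + 125 + 100 = 700
  disc 4: 450 = 450
This matches the lower bound, so 4 is optimal.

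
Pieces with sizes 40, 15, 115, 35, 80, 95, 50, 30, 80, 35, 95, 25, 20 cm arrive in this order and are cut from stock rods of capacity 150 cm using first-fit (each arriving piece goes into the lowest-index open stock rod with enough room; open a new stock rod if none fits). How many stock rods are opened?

6

  40 → stock rod 1 (new)  [load 40/150]
  15 → stock rod 1  [load 55/150]
  115 → stock rod 2 (new)  [load 115/150]
  35 → stock rod 1  [load 90/150]
  80 → stock rod 3 (new)  [load 80/150]
  95 → stock rod 4 (new)  [load 95/150]
  50 → stock rod 1  [load 140/150]
  30 → stock rod 2  [load 145/150]
  80 → stock rod 5 (new)  [load 80/150]
  35 → stock rod 3  [load 115/150]
  95 → stock rod 6 (new)  [load 95/150]
  25 → stock rod 3  [load 140/150]
  20 → stock rod 4  [load 115/150]
6 stock rods opened.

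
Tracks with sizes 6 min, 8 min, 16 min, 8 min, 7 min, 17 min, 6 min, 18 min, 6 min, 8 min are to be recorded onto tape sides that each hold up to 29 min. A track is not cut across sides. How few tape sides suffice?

Total = 18 + 17 + 16 + 8 + 8 + 8 + 7 + 6 + 6 + 6 = 100 min.
Lower bound: ⌈100/29⌉ = 4 tape sides.
A packing using 4 tape sides:
  side 1: 18 + 8 = 26
  side 2: 17 + 8 = 25
  side 3: 16 + 8 = 24
  side 4: 7 + 6 + 6 + 6 = 25
This matches the lower bound, so 4 is optimal.

4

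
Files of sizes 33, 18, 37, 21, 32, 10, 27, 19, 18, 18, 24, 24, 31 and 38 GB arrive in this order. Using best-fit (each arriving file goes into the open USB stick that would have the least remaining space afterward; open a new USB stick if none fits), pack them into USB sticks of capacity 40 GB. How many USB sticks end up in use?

11

  33 → USB stick 1 (new)  [load 33/40]
  18 → USB stick 2 (new)  [load 18/40]
  37 → USB stick 3 (new)  [load 37/40]
  21 → USB stick 2  [load 39/40]
  32 → USB stick 4 (new)  [load 32/40]
  10 → USB stick 5 (new)  [load 10/40]
  27 → USB stick 5  [load 37/40]
  19 → USB stick 6 (new)  [load 19/40]
  18 → USB stick 6  [load 37/40]
  18 → USB stick 7 (new)  [load 18/40]
  24 → USB stick 8 (new)  [load 24/40]
  24 → USB stick 9 (new)  [load 24/40]
  31 → USB stick 10 (new)  [load 31/40]
  38 → USB stick 11 (new)  [load 38/40]
11 USB sticks opened.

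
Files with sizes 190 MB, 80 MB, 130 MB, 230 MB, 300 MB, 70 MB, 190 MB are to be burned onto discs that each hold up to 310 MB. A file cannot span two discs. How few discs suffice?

Total = 300 + 230 + 190 + 190 + 130 + 80 + 70 = 1190 MB.
Lower bound: ⌈1190/310⌉ = 4 discs.
A packing using 5 discs:
  disc 1: 300 = 300
  disc 2: 230 + 80 = 310
  disc 3: 190 + 70 = 260
  disc 4: 190 = 190
  disc 5: 130 = 130
No arrangement into 4 discs stays within capacity, so 5 is optimal.

5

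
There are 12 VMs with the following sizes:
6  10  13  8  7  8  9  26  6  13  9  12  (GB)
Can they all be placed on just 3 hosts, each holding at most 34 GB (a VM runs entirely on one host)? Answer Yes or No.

No

Total = 127 GB; ⌈127/34⌉ = 4.
At least 4 hosts are required, but only 3 are allowed.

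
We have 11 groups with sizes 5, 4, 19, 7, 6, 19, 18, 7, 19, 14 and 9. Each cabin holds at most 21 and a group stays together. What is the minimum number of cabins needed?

Total = 19 + 19 + 19 + 18 + 14 + 9 + 7 + 7 + 6 + 5 + 4 = 127.
Lower bound: ⌈127/21⌉ = 7 cabins.
A packing using 7 cabins:
  cabin 1: 19 = 19
  cabin 2: 19 = 19
  cabin 3: 19 = 19
  cabin 4: 18 = 18
  cabin 5: 14 + 7 = 21
  cabin 6: 9 + 7 + 5 = 21
  cabin 7: 6 + 4 = 10
This matches the lower bound, so 7 is optimal.

7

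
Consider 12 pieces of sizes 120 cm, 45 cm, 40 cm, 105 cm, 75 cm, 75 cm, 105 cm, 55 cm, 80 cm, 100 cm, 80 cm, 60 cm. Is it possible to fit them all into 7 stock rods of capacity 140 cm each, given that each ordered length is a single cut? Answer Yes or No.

Total = 940 cm; ⌈940/140⌉ = 7.
8 pieces each exceed half the capacity and cannot share a stock rod, forcing at least 8 stock rods.
At least 8 stock rods are required, but only 7 are allowed.

No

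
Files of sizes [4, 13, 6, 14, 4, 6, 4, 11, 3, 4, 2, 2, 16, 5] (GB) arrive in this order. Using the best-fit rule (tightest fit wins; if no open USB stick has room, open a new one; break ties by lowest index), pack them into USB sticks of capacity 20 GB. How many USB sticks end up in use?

5

  4 → USB stick 1 (new)  [load 4/20]
  13 → USB stick 1  [load 17/20]
  6 → USB stick 2 (new)  [load 6/20]
  14 → USB stick 2  [load 20/20]
  4 → USB stick 3 (new)  [load 4/20]
  6 → USB stick 3  [load 10/20]
  4 → USB stick 3  [load 14/20]
  11 → USB stick 4 (new)  [load 11/20]
  3 → USB stick 1  [load 20/20]
  4 → USB stick 3  [load 18/20]
  2 → USB stick 3  [load 20/20]
  2 → USB stick 4  [load 13/20]
  16 → USB stick 5 (new)  [load 16/20]
  5 → USB stick 4  [load 18/20]
5 USB sticks opened.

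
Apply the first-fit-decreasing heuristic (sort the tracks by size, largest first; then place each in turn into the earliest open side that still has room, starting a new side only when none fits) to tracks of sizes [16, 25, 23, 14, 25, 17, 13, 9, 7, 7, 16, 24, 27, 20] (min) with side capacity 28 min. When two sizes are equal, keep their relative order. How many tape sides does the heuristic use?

10

Sorted descending: 27, 25, 25, 24, 23, 20, 17, 16, 16, 14, 13, 9, 7, 7.
  27 → side 1 (new)  [load 27/28]
  25 → side 2 (new)  [load 25/28]
  25 → side 3 (new)  [load 25/28]
  24 → side 4 (new)  [load 24/28]
  23 → side 5 (new)  [load 23/28]
  20 → side 6 (new)  [load 20/28]
  17 → side 7 (new)  [load 17/28]
  16 → side 8 (new)  [load 16/28]
  16 → side 9 (new)  [load 16/28]
  14 → side 10 (new)  [load 14/28]
  13 → side 10  [load 27/28]
  9 → side 7  [load 26/28]
  7 → side 6  [load 27/28]
  7 → side 8  [load 23/28]
10 tape sides opened.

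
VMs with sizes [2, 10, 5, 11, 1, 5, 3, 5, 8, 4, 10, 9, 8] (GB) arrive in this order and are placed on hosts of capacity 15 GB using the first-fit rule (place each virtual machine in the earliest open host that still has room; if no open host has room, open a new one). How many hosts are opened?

7

  2 → host 1 (new)  [load 2/15]
  10 → host 1  [load 12/15]
  5 → host 2 (new)  [load 5/15]
  11 → host 3 (new)  [load 11/15]
  1 → host 1  [load 13/15]
  5 → host 2  [load 10/15]
  3 → host 2  [load 13/15]
  5 → host 4 (new)  [load 5/15]
  8 → host 4  [load 13/15]
  4 → host 3  [load 15/15]
  10 → host 5 (new)  [load 10/15]
  9 → host 6 (new)  [load 9/15]
  8 → host 7 (new)  [load 8/15]
7 hosts opened.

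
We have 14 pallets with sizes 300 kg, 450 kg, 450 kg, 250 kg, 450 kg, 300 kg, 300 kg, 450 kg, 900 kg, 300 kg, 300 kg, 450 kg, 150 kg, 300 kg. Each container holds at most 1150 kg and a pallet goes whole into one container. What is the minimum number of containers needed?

5

Total = 900 + 450 + 450 + 450 + 450 + 450 + 300 + 300 + 300 + 300 + 300 + 300 + 250 + 150 = 5350 kg.
Lower bound: ⌈5350/1150⌉ = 5 containers.
A packing using 5 containers:
  container 1: 900 + 250 = 1150
  container 2: 450 + 450 + 150 = 1050
  container 3: 450 + 300 + 300 = 1050
  container 4: 450 + 300 + 300 = 1050
  container 5: 450 + 300 + 300 = 1050
This matches the lower bound, so 5 is optimal.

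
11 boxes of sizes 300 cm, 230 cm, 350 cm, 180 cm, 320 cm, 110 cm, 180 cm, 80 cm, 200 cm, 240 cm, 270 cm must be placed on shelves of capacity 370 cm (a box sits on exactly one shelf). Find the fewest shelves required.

8

Total = 350 + 320 + 300 + 270 + 240 + 230 + 200 + 180 + 180 + 110 + 80 = 2460 cm.
Lower bound: ⌈2460/370⌉ = 7 shelves.
A packing using 8 shelves:
  shelf 1: 350 = 350
  shelf 2: 320 = 320
  shelf 3: 300 = 300
  shelf 4: 270 + 80 = 350
  shelf 5: 240 + 110 = 350
  shelf 6: 230 = 230
  shelf 7: 200 = 200
  shelf 8: 180 + 180 = 360
No arrangement into 7 shelves stays within capacity, so 8 is optimal.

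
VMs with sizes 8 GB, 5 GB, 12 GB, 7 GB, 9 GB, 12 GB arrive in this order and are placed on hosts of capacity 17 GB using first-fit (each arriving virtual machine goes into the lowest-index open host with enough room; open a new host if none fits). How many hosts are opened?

  8 → host 1 (new)  [load 8/17]
  5 → host 1  [load 13/17]
  12 → host 2 (new)  [load 12/17]
  7 → host 3 (new)  [load 7/17]
  9 → host 3  [load 16/17]
  12 → host 4 (new)  [load 12/17]
4 hosts opened.

4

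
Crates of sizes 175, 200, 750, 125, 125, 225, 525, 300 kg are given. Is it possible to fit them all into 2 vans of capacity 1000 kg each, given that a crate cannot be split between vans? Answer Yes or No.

No

Total = 2425 kg; ⌈2425/1000⌉ = 3.
At least 3 vans are required, but only 2 are allowed.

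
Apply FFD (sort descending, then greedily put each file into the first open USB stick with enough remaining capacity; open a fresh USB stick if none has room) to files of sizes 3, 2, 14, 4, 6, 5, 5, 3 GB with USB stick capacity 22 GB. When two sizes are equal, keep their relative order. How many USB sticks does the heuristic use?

Sorted descending: 14, 6, 5, 5, 4, 3, 3, 2.
  14 → USB stick 1 (new)  [load 14/22]
  6 → USB stick 1  [load 20/22]
  5 → USB stick 2 (new)  [load 5/22]
  5 → USB stick 2  [load 10/22]
  4 → USB stick 2  [load 14/22]
  3 → USB stick 2  [load 17/22]
  3 → USB stick 2  [load 20/22]
  2 → USB stick 1  [load 22/22]
2 USB sticks opened.

2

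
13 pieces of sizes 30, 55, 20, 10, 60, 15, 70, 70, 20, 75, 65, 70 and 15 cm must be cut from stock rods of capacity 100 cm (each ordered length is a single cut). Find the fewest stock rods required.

Total = 75 + 70 + 70 + 70 + 65 + 60 + 55 + 30 + 20 + 20 + 15 + 15 + 10 = 575 cm.
Lower bound: ⌈575/100⌉ = 6 stock rods.
Also, 7 pieces each exceed 50 cm, and no two of those can share a stock rod, so at least 7 stock rods are needed.
A packing using 7 stock rods:
  stock rod 1: 75 + 20 = 95
  stock rod 2: 70 + 30 = 100
  stock rod 3: 70 + 20 + 10 = 100
  stock rod 4: 70 + 15 + 15 = 100
  stock rod 5: 65 = 65
  stock rod 6: 60 = 60
  stock rod 7: 55 = 55
This matches the lower bound, so 7 is optimal.

7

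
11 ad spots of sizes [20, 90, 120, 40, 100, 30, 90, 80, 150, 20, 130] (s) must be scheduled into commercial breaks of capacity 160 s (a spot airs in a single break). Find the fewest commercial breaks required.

Total = 150 + 130 + 120 + 100 + 90 + 90 + 80 + 40 + 30 + 20 + 20 = 870 s.
Lower bound: ⌈870/160⌉ = 6 commercial breaks.
A packing using 7 commercial breaks:
  break 1: 150 = 150
  break 2: 130 + 30 = 160
  break 3: 120 + 40 = 160
  break 4: 100 + 20 + 20 = 140
  break 5: 90 = 90
  break 6: 90 = 90
  break 7: 80 = 80
No arrangement into 6 commercial breaks stays within capacity, so 7 is optimal.

7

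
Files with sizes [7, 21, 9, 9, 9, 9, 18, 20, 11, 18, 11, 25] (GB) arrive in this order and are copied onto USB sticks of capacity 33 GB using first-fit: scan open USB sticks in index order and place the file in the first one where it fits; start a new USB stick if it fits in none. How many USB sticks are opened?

6

  7 → USB stick 1 (new)  [load 7/33]
  21 → USB stick 1  [load 28/33]
  9 → USB stick 2 (new)  [load 9/33]
  9 → USB stick 2  [load 18/33]
  9 → USB stick 2  [load 27/33]
  9 → USB stick 3 (new)  [load 9/33]
  18 → USB stick 3  [load 27/33]
  20 → USB stick 4 (new)  [load 20/33]
  11 → USB stick 4  [load 31/33]
  18 → USB stick 5 (new)  [load 18/33]
  11 → USB stick 5  [load 29/33]
  25 → USB stick 6 (new)  [load 25/33]
6 USB sticks opened.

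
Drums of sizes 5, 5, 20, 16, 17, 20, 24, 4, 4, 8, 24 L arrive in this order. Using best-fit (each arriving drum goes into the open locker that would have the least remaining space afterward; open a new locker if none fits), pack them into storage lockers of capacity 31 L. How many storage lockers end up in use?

6

  5 → locker 1 (new)  [load 5/31]
  5 → locker 1  [load 10/31]
  20 → locker 1  [load 30/31]
  16 → locker 2 (new)  [load 16/31]
  17 → locker 3 (new)  [load 17/31]
  20 → locker 4 (new)  [load 20/31]
  24 → locker 5 (new)  [load 24/31]
  4 → locker 5  [load 28/31]
  4 → locker 4  [load 24/31]
  8 → locker 3  [load 25/31]
  24 → locker 6 (new)  [load 24/31]
6 storage lockers opened.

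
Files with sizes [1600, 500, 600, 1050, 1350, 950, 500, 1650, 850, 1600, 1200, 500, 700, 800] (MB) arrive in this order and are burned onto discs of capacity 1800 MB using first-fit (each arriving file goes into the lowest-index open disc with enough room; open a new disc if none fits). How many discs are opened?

9

  1600 → disc 1 (new)  [load 1600/1800]
  500 → disc 2 (new)  [load 500/1800]
  600 → disc 2  [load 1100/1800]
  1050 → disc 3 (new)  [load 1050/1800]
  1350 → disc 4 (new)  [load 1350/1800]
  950 → disc 5 (new)  [load 950/1800]
  500 → disc 2  [load 1600/1800]
  1650 → disc 6 (new)  [load 1650/1800]
  850 → disc 5  [load 1800/1800]
  1600 → disc 7 (new)  [load 1600/1800]
  1200 → disc 8 (new)  [load 1200/1800]
  500 → disc 3  [load 1550/1800]
  700 → disc 9 (new)  [load 700/1800]
  800 → disc 9  [load 1500/1800]
9 discs opened.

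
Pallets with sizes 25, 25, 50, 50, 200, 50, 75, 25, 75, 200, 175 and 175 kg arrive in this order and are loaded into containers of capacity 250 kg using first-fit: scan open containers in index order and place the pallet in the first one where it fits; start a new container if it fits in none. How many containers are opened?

6

  25 → container 1 (new)  [load 25/250]
  25 → container 1  [load 50/250]
  50 → container 1  [load 100/250]
  50 → container 1  [load 150/250]
  200 → container 2 (new)  [load 200/250]
  50 → container 1  [load 200/250]
  75 → container 3 (new)  [load 75/250]
  25 → container 1  [load 225/250]
  75 → container 3  [load 150/250]
  200 → container 4 (new)  [load 200/250]
  175 → container 5 (new)  [load 175/250]
  175 → container 6 (new)  [load 175/250]
6 containers opened.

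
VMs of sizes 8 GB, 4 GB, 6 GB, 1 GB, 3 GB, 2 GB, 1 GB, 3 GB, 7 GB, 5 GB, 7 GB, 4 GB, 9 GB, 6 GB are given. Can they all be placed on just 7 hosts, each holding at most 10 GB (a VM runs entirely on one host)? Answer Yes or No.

A valid assignment using 7 hosts:
  host 1: 9 + 1 = 10
  host 2: 8 + 2 = 10
  host 3: 7 + 3 = 10
  host 4: 7 + 3 = 10
  host 5: 6 + 4 = 10
  host 6: 6 + 4 = 10
  host 7: 5 + 1 = 6
Every load is within 10 GB, so 7 hosts suffice.

Yes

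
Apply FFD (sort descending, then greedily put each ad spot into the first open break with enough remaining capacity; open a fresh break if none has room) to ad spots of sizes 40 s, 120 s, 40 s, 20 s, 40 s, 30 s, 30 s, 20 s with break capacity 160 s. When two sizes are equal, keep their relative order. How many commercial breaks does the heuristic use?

3

Sorted descending: 120, 40, 40, 40, 30, 30, 20, 20.
  120 → break 1 (new)  [load 120/160]
  40 → break 1  [load 160/160]
  40 → break 2 (new)  [load 40/160]
  40 → break 2  [load 80/160]
  30 → break 2  [load 110/160]
  30 → break 2  [load 140/160]
  20 → break 2  [load 160/160]
  20 → break 3 (new)  [load 20/160]
3 commercial breaks opened.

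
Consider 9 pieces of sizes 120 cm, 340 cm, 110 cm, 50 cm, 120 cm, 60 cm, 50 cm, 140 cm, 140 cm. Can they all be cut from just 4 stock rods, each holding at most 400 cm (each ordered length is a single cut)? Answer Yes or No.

A valid assignment using 3 stock rods:
  stock rod 1: 340 + 60 = 400
  stock rod 2: 140 + 140 + 120 = 400
  stock rod 3: 120 + 110 + 50 + 50 = 330
That uses only 3 ≤ 4, so 4 stock rods are enough.

Yes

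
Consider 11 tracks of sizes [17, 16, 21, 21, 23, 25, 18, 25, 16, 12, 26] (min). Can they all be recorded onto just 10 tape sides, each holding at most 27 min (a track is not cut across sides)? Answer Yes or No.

Total = 220 min; ⌈220/27⌉ = 9.
10 tracks each exceed half the capacity and cannot share a side, forcing at least 10 tape sides.
The bound of 10 does not rule out 10, but exhaustive search shows no assignment into 10 tape sides of capacity 27 min exists — the minimum is 11.

No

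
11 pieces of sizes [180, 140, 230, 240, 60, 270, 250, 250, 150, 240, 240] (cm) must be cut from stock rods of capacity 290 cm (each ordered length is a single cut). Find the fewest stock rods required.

Total = 270 + 250 + 250 + 240 + 240 + 240 + 230 + 180 + 150 + 140 + 60 = 2250 cm.
Lower bound: ⌈2250/290⌉ = 8 stock rods.
Also, 9 pieces each exceed 145 cm, and no two of those can share a stock rod, so at least 9 stock rods are needed.
A packing using 9 stock rods:
  stock rod 1: 270 = 270
  stock rod 2: 250 = 250
  stock rod 3: 250 = 250
  stock rod 4: 240 = 240
  stock rod 5: 240 = 240
  stock rod 6: 240 = 240
  stock rod 7: 230 + 60 = 290
  stock rod 8: 180 = 180
  stock rod 9: 150 + 140 = 290
This matches the lower bound, so 9 is optimal.

9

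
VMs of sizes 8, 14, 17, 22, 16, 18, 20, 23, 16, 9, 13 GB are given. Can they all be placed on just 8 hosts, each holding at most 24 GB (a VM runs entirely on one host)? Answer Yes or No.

No

Total = 176 GB; ⌈176/24⌉ = 8.
9 VMs each exceed half the capacity and cannot share a host, forcing at least 9 hosts.
At least 9 hosts are required, but only 8 are allowed.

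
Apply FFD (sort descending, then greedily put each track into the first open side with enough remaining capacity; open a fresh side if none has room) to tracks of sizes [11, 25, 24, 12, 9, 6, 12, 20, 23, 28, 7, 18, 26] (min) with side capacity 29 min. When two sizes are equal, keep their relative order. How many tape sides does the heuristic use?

Sorted descending: 28, 26, 25, 24, 23, 20, 18, 12, 12, 11, 9, 7, 6.
  28 → side 1 (new)  [load 28/29]
  26 → side 2 (new)  [load 26/29]
  25 → side 3 (new)  [load 25/29]
  24 → side 4 (new)  [load 24/29]
  23 → side 5 (new)  [load 23/29]
  20 → side 6 (new)  [load 20/29]
  18 → side 7 (new)  [load 18/29]
  12 → side 8 (new)  [load 12/29]
  12 → side 8  [load 24/29]
  11 → side 7  [load 29/29]
  9 → side 6  [load 29/29]
  7 → side 9 (new)  [load 7/29]
  6 → side 5  [load 29/29]
9 tape sides opened.

9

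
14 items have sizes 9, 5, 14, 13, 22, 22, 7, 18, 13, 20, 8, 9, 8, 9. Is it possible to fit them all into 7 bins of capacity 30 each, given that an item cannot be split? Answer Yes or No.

Yes

A valid assignment using 7 bins:
  bin 1: 22 + 8 = 30
  bin 2: 22 + 8 = 30
  bin 3: 20 + 9 = 29
  bin 4: 18 + 9 = 27
  bin 5: 14 + 13 = 27
  bin 6: 13 + 9 + 7 = 29
  bin 7: 5 = 5
Every load is within 30, so 7 bins suffice.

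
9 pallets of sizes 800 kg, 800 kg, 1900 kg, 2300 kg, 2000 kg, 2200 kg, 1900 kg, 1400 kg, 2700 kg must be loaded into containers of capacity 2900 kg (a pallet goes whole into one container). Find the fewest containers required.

Total = 2700 + 2300 + 2200 + 2000 + 1900 + 1900 + 1400 + 800 + 800 = 16000 kg.
Lower bound: ⌈16000/2900⌉ = 6 containers.
A packing using 7 containers:
  container 1: 2700 = 2700
  container 2: 2300 = 2300
  container 3: 2200 = 2200
  container 4: 2000 + 800 = 2800
  container 5: 1900 + 800 = 2700
  container 6: 1900 = 1900
  container 7: 1400 = 1400
No arrangement into 6 containers stays within capacity, so 7 is optimal.

7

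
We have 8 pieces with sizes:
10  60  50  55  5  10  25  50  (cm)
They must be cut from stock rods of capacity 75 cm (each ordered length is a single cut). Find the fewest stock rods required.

Total = 60 + 55 + 50 + 50 + 25 + 10 + 10 + 5 = 265 cm.
Lower bound: ⌈265/75⌉ = 4 stock rods.
A packing using 4 stock rods:
  stock rod 1: 60 + 10 + 5 = 75
  stock rod 2: 55 + 10 = 65
  stock rod 3: 50 + 25 = 75
  stock rod 4: 50 = 50
This matches the lower bound, so 4 is optimal.

4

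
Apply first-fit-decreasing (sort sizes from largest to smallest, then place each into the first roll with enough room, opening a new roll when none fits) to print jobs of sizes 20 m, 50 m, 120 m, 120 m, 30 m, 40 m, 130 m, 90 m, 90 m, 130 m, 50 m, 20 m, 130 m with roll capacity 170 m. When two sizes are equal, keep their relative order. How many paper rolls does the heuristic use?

7

Sorted descending: 130, 130, 130, 120, 120, 90, 90, 50, 50, 40, 30, 20, 20.
  130 → roll 1 (new)  [load 130/170]
  130 → roll 2 (new)  [load 130/170]
  130 → roll 3 (new)  [load 130/170]
  120 → roll 4 (new)  [load 120/170]
  120 → roll 5 (new)  [load 120/170]
  90 → roll 6 (new)  [load 90/170]
  90 → roll 7 (new)  [load 90/170]
  50 → roll 4  [load 170/170]
  50 → roll 5  [load 170/170]
  40 → roll 1  [load 170/170]
  30 → roll 2  [load 160/170]
  20 → roll 3  [load 150/170]
  20 → roll 3  [load 170/170]
7 paper rolls opened.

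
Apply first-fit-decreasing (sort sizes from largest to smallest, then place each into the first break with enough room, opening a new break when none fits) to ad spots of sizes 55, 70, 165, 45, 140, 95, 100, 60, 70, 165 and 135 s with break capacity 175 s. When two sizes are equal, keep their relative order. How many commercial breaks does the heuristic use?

Sorted descending: 165, 165, 140, 135, 100, 95, 70, 70, 60, 55, 45.
  165 → break 1 (new)  [load 165/175]
  165 → break 2 (new)  [load 165/175]
  140 → break 3 (new)  [load 140/175]
  135 → break 4 (new)  [load 135/175]
  100 → break 5 (new)  [load 100/175]
  95 → break 6 (new)  [load 95/175]
  70 → break 5  [load 170/175]
  70 → break 6  [load 165/175]
  60 → break 7 (new)  [load 60/175]
  55 → break 7  [load 115/175]
  45 → break 7  [load 160/175]
7 commercial breaks opened.

7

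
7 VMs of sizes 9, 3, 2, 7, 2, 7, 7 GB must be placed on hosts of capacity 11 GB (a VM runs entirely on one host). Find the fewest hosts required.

Total = 9 + 7 + 7 + 7 + 3 + 2 + 2 = 37 GB.
Lower bound: ⌈37/11⌉ = 4 hosts.
A packing using 4 hosts:
  host 1: 9 + 2 = 11
  host 2: 7 + 3 = 10
  host 3: 7 + 2 = 9
  host 4: 7 = 7
This matches the lower bound, so 4 is optimal.

4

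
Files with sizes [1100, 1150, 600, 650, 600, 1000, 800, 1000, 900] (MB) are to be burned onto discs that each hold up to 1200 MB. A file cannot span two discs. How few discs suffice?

Total = 1150 + 1100 + 1000 + 1000 + 900 + 800 + 650 + 600 + 600 = 7800 MB.
Lower bound: ⌈7800/1200⌉ = 7 discs.
A packing using 8 discs:
  disc 1: 1150 = 1150
  disc 2: 1100 = 1100
  disc 3: 1000 = 1000
  disc 4: 1000 = 1000
  disc 5: 900 = 900
  disc 6: 800 = 800
  disc 7: 650 = 650
  disc 8: 600 + 600 = 1200
No arrangement into 7 discs stays within capacity, so 8 is optimal.

8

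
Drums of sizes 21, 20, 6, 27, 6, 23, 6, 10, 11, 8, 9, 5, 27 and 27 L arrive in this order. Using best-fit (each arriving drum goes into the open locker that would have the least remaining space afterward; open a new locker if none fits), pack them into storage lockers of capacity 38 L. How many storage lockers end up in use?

  21 → locker 1 (new)  [load 21/38]
  20 → locker 2 (new)  [load 20/38]
  6 → locker 1  [load 27/38]
  27 → locker 3 (new)  [load 27/38]
  6 → locker 1  [load 33/38]
  23 → locker 4 (new)  [load 23/38]
  6 → locker 3  [load 33/38]
  10 → locker 4  [load 33/38]
  11 → locker 2  [load 31/38]
  8 → locker 5 (new)  [load 8/38]
  9 → locker 5  [load 17/38]
  5 → locker 1  [load 38/38]
  27 → locker 6 (new)  [load 27/38]
  27 → locker 7 (new)  [load 27/38]
7 storage lockers opened.

7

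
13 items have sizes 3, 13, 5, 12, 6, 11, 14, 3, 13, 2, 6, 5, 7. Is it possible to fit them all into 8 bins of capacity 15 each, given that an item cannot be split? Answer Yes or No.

A valid assignment using 8 bins:
  bin 1: 14 = 14
  bin 2: 13 + 2 = 15
  bin 3: 13 = 13
  bin 4: 12 + 3 = 15
  bin 5: 11 + 3 = 14
  bin 6: 7 + 6 = 13
  bin 7: 6 + 5 = 11
  bin 8: 5 = 5
Every load is within 15, so 8 bins suffice.

Yes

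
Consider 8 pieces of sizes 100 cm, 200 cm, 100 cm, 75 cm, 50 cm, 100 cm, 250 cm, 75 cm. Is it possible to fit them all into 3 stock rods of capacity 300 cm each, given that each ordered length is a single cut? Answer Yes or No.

Total = 950 cm; ⌈950/300⌉ = 4.
At least 4 stock rods are required, but only 3 are allowed.

No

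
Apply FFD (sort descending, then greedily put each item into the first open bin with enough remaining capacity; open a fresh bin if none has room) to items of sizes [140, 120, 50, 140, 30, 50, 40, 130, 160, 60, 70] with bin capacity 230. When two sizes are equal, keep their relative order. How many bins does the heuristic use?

Sorted descending: 160, 140, 140, 130, 120, 70, 60, 50, 50, 40, 30.
  160 → bin 1 (new)  [load 160/230]
  140 → bin 2 (new)  [load 140/230]
  140 → bin 3 (new)  [load 140/230]
  130 → bin 4 (new)  [load 130/230]
  120 → bin 5 (new)  [load 120/230]
  70 → bin 1  [load 230/230]
  60 → bin 2  [load 200/230]
  50 → bin 3  [load 190/230]
  50 → bin 4  [load 180/230]
  40 → bin 3  [load 230/230]
  30 → bin 2  [load 230/230]
5 bins opened.

5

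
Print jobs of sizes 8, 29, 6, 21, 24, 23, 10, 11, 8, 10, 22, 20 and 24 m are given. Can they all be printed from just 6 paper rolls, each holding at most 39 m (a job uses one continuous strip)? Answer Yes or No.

No

Total = 216 m; ⌈216/39⌉ = 6.
7 print jobs each exceed half the capacity and cannot share a roll, forcing at least 7 paper rolls.
At least 7 paper rolls are required, but only 6 are allowed.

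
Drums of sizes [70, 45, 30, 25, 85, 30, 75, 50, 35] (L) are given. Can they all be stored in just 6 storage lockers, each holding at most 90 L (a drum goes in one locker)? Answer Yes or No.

A valid assignment using 6 storage lockers:
  locker 1: 85 = 85
  locker 2: 75 = 75
  locker 3: 70 = 70
  locker 4: 50 + 35 = 85
  locker 5: 45 + 30 = 75
  locker 6: 30 + 25 = 55
Every load is within 90 L, so 6 storage lockers suffice.

Yes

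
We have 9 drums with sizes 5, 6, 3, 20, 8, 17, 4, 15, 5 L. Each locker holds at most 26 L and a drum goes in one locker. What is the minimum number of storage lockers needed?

Total = 20 + 17 + 15 + 8 + 6 + 5 + 5 + 4 + 3 = 83 L.
Lower bound: ⌈83/26⌉ = 4 storage lockers.
A packing using 4 storage lockers:
  locker 1: 20 + 6 = 26
  locker 2: 17 + 8 = 25
  locker 3: 15 + 5 + 5 = 25
  locker 4: 4 + 3 = 7
This matches the lower bound, so 4 is optimal.

4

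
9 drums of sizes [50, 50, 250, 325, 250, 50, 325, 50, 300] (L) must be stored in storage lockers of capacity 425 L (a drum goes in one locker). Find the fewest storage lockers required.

5

Total = 325 + 325 + 300 + 250 + 250 + 50 + 50 + 50 + 50 = 1650 L.
Lower bound: ⌈1650/425⌉ = 4 storage lockers.
Also, 5 drums each exceed 425/2 L, and no two of those can share a locker, so at least 5 storage lockers are needed.
A packing using 5 storage lockers:
  locker 1: 325 + 50 + 50 = 425
  locker 2: 325 + 50 + 50 = 425
  locker 3: 300 = 300
  locker 4: 250 = 250
  locker 5: 250 = 250
This matches the lower bound, so 5 is optimal.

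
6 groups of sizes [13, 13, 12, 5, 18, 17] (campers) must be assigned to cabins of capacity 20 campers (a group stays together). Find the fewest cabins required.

Total = 18 + 17 + 13 + 13 + 12 + 5 = 78 campers.
Lower bound: ⌈78/20⌉ = 4 cabins.
Also, 5 groups each exceed 10 campers, and no two of those can share a cabin, so at least 5 cabins are needed.
A packing using 5 cabins:
  cabin 1: 18 = 18
  cabin 2: 17 = 17
  cabin 3: 13 + 5 = 18
  cabin 4: 13 = 13
  cabin 5: 12 = 12
This matches the lower bound, so 5 is optimal.

5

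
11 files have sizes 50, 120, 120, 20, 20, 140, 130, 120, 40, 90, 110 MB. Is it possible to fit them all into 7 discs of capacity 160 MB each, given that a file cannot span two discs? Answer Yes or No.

A valid assignment using 7 discs:
  disc 1: 140 + 20 = 160
  disc 2: 130 + 20 = 150
  disc 3: 120 + 40 = 160
  disc 4: 120 = 120
  disc 5: 120 = 120
  disc 6: 110 + 50 = 160
  disc 7: 90 = 90
Every load is within 160 MB, so 7 discs suffice.

Yes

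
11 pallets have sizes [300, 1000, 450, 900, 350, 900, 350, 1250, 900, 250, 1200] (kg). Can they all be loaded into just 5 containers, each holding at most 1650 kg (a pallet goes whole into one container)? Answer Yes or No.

Total = 7850 kg; ⌈7850/1650⌉ = 5.
6 pallets each exceed half the capacity and cannot share a container, forcing at least 6 containers.
At least 6 containers are required, but only 5 are allowed.

No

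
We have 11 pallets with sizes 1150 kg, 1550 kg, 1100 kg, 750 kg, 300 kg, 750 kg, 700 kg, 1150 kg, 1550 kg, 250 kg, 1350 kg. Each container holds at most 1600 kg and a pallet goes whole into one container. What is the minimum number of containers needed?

Total = 1550 + 1550 + 1350 + 1150 + 1150 + 1100 + 750 + 750 + 700 + 300 + 250 = 10600 kg.
Lower bound: ⌈10600/1600⌉ = 7 containers.
A packing using 8 containers:
  container 1: 1550 = 1550
  container 2: 1550 = 1550
  container 3: 1350 + 250 = 1600
  container 4: 1150 + 300 = 1450
  container 5: 1150 = 1150
  container 6: 1100 = 1100
  container 7: 750 + 750 = 1500
  container 8: 700 = 700
No arrangement into 7 containers stays within capacity, so 8 is optimal.

8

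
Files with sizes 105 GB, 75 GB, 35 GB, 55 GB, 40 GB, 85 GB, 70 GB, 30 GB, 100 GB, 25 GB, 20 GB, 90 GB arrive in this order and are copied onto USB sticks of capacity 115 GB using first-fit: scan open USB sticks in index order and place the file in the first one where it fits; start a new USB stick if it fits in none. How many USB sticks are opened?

7

  105 → USB stick 1 (new)  [load 105/115]
  75 → USB stick 2 (new)  [load 75/115]
  35 → USB stick 2  [load 110/115]
  55 → USB stick 3 (new)  [load 55/115]
  40 → USB stick 3  [load 95/115]
  85 → USB stick 4 (new)  [load 85/115]
  70 → USB stick 5 (new)  [load 70/115]
  30 → USB stick 4  [load 115/115]
  100 → USB stick 6 (new)  [load 100/115]
  25 → USB stick 5  [load 95/115]
  20 → USB stick 3  [load 115/115]
  90 → USB stick 7 (new)  [load 90/115]
7 USB sticks opened.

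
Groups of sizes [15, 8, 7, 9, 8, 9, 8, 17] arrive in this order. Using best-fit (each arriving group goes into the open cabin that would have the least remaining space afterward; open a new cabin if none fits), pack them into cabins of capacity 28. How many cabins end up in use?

  15 → cabin 1 (new)  [load 15/28]
  8 → cabin 1  [load 23/28]
  7 → cabin 2 (new)  [load 7/28]
  9 → cabin 2  [load 16/28]
  8 → cabin 2  [load 24/28]
  9 → cabin 3 (new)  [load 9/28]
  8 → cabin 3  [load 17/28]
  17 → cabin 4 (new)  [load 17/28]
4 cabins opened.

4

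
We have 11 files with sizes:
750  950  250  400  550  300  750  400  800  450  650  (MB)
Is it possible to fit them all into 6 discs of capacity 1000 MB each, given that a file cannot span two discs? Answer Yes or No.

No

Total = 6250 MB; ⌈6250/1000⌉ = 7.
At least 7 discs are required, but only 6 are allowed.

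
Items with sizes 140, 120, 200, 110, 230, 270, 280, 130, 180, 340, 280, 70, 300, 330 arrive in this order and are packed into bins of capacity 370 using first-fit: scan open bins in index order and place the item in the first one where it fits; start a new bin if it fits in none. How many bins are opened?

10

  140 → bin 1 (new)  [load 140/370]
  120 → bin 1  [load 260/370]
  200 → bin 2 (new)  [load 200/370]
  110 → bin 1  [load 370/370]
  230 → bin 3 (new)  [load 230/370]
  270 → bin 4 (new)  [load 270/370]
  280 → bin 5 (new)  [load 280/370]
  130 → bin 2  [load 330/370]
  180 → bin 6 (new)  [load 180/370]
  340 → bin 7 (new)  [load 340/370]
  280 → bin 8 (new)  [load 280/370]
  70 → bin 3  [load 300/370]
  300 → bin 9 (new)  [load 300/370]
  330 → bin 10 (new)  [load 330/370]
10 bins opened.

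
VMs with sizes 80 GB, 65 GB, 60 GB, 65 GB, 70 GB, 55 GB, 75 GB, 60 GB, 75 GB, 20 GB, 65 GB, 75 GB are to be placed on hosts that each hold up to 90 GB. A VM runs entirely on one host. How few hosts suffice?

Total = 80 + 75 + 75 + 75 + 70 + 65 + 65 + 65 + 60 + 60 + 55 + 20 = 765 GB.
Lower bound: ⌈765/90⌉ = 9 hosts.
Also, 11 VMs each exceed 45 GB, and no two of those can share a host, so at least 11 hosts are needed.
A packing using 11 hosts:
  host 1: 80 = 80
  host 2: 75 = 75
  host 3: 75 = 75
  host 4: 75 = 75
  host 5: 70 + 20 = 90
  host 6: 65 = 65
  host 7: 65 = 65
  host 8: 65 = 65
  host 9: 60 = 60
  host 10: 60 = 60
  host 11: 55 = 55
This matches the lower bound, so 11 is optimal.

11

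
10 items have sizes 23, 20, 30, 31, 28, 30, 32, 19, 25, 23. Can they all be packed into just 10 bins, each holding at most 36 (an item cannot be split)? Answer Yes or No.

Yes

A valid assignment using 10 bins:
  bin 1: 32 = 32
  bin 2: 31 = 31
  bin 3: 30 = 30
  bin 4: 30 = 30
  bin 5: 28 = 28
  bin 6: 25 = 25
  bin 7: 23 = 23
  bin 8: 23 = 23
  bin 9: 20 = 20
  bin 10: 19 = 19
Every load is within 36, so 10 bins suffice.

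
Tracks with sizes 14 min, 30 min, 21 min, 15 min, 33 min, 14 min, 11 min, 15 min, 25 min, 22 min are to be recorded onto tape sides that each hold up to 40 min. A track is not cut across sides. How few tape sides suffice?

6

Total = 33 + 30 + 25 + 22 + 21 + 15 + 15 + 14 + 14 + 11 = 200 min.
Lower bound: ⌈200/40⌉ = 5 tape sides.
A packing using 6 tape sides:
  side 1: 33 = 33
  side 2: 30 = 30
  side 3: 25 + 15 = 40
  side 4: 22 + 15 = 37
  side 5: 21 + 14 = 35
  side 6: 14 + 11 = 25
No arrangement into 5 tape sides stays within capacity, so 6 is optimal.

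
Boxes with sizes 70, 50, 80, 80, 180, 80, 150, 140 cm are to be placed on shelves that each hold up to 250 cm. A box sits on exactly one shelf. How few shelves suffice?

4

Total = 180 + 150 + 140 + 80 + 80 + 80 + 70 + 50 = 830 cm.
Lower bound: ⌈830/250⌉ = 4 shelves.
A packing using 4 shelves:
  shelf 1: 180 + 70 = 250
  shelf 2: 150 + 80 = 230
  shelf 3: 140 + 80 = 220
  shelf 4: 80 + 50 = 130
This matches the lower bound, so 4 is optimal.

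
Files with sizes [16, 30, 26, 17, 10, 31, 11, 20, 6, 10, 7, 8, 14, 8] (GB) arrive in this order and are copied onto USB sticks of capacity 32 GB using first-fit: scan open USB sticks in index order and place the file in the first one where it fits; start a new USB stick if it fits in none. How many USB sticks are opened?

  16 → USB stick 1 (new)  [load 16/32]
  30 → USB stick 2 (new)  [load 30/32]
  26 → USB stick 3 (new)  [load 26/32]
  17 → USB stick 4 (new)  [load 17/32]
  10 → USB stick 1  [load 26/32]
  31 → USB stick 5 (new)  [load 31/32]
  11 → USB stick 4  [load 28/32]
  20 → USB stick 6 (new)  [load 20/32]
  6 → USB stick 1  [load 32/32]
  10 → USB stick 6  [load 30/32]
  7 → USB stick 7 (new)  [load 7/32]
  8 → USB stick 7  [load 15/32]
  14 → USB stick 7  [load 29/32]
  8 → USB stick 8 (new)  [load 8/32]
8 USB sticks opened.

8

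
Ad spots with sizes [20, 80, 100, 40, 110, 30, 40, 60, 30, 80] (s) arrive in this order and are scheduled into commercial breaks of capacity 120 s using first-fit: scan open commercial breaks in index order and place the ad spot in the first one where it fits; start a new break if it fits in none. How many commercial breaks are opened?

6

  20 → break 1 (new)  [load 20/120]
  80 → break 1  [load 100/120]
  100 → break 2 (new)  [load 100/120]
  40 → break 3 (new)  [load 40/120]
  110 → break 4 (new)  [load 110/120]
  30 → break 3  [load 70/120]
  40 → break 3  [load 110/120]
  60 → break 5 (new)  [load 60/120]
  30 → break 5  [load 90/120]
  80 → break 6 (new)  [load 80/120]
6 commercial breaks opened.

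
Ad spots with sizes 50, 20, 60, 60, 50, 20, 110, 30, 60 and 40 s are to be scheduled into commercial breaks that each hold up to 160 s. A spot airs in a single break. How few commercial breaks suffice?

4

Total = 110 + 60 + 60 + 60 + 50 + 50 + 40 + 30 + 20 + 20 = 500 s.
Lower bound: ⌈500/160⌉ = 4 commercial breaks.
A packing using 4 commercial breaks:
  break 1: 110 + 50 = 160
  break 2: 60 + 60 + 40 = 160
  break 3: 60 + 50 + 30 + 20 = 160
  break 4: 20 = 20
This matches the lower bound, so 4 is optimal.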